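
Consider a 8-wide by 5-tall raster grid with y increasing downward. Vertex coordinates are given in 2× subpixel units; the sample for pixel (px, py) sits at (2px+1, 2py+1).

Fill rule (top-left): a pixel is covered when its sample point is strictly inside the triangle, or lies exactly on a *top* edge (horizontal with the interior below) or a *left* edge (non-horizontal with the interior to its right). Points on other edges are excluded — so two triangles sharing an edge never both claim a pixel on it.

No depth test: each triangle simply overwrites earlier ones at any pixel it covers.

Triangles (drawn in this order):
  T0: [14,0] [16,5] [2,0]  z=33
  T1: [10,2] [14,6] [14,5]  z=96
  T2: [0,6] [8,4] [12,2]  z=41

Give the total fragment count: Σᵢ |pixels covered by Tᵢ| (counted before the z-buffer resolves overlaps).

T0:
  2·area = 60
  edge (14, 0)→(16, 5): d=(2,5) right/bottom  bias=-1
  edge (16, 5)→(2, 0): d=(-14,-5) top-left  bias=+0
  edge (2, 0)→(14, 0): d=(12,0) top-left  bias=+0
    (2,0)@(5, 1): e=[47,1,12] → █
    (3,0)@(7, 1): e=[37,11,12] → █
    (4,0)@(9, 1): e=[27,21,12] → █
    (5,0)@(11, 1): e=[17,31,12] → █
    (6,0)@(13, 1): e=[7,41,12] → █
    (7,0)@(15, 1): e=[-3,51,12] → ·
    (2,1)@(5, 3): e=[51,-27,36] → ·
    (3,1)@(7, 3): e=[41,-17,36] → ·
    (4,1)@(9, 3): e=[31,-7,36] → ·
    (5,1)@(11, 3): e=[21,3,36] → █
    (7,1)@(15, 3): e=[1,23,36] → █
    (5,2)@(11, 5): e=[25,-25,60] → ·
  covered (8 px):
    · · █ █ █ █ █ ·
    · · · · · █ █ █
    · · · · · · · ·
    · · · · · · · ·
    · · · · · · · ·
T1:
  2·area = 4  (B↔C swapped to make it positive)
  edge (10, 2)→(14, 5): d=(4,3) right/bottom  bias=-1
  edge (14, 5)→(14, 6): d=(0,1) right/bottom  bias=-1
  edge (14, 6)→(10, 2): d=(-4,-4) top-left  bias=+0
    (4,0)@(9, 1): e=[-1,5,0] → ·  [on edge]
    (5,1)@(11, 3): e=[1,3,0] → █  [on edge]
    (6,1)@(13, 3): e=[-5,1,8] → ·
    (5,2)@(11, 5): e=[9,3,-8] → ·
    (6,2)@(13, 5): e=[3,1,0] → █  [on edge]
    (7,2)@(15, 5): e=[-3,-1,8] → ·
    (6,3)@(13, 7): e=[11,1,-8] → ·
    (7,3)@(15, 7): e=[5,-1,0] → ·  [on edge]
  covered (2 px):
    · · · · · · · ·
    · · · · · █ · ·
    · · · · · · █ ·
    · · · · · · · ·
    · · · · · · · ·
T2:
  2·area = 8  (B↔C swapped to make it positive)
  edge (0, 6)→(12, 2): d=(12,-4) top-left  bias=+0
  edge (12, 2)→(8, 4): d=(-4,2) right/bottom  bias=-1
  edge (8, 4)→(0, 6): d=(-8,2) right/bottom  bias=-1
    (7,0)@(15, 1): e=[0,-2,10] → ·  [on edge]
    (4,1)@(9, 3): e=[0,2,6] → █  [on edge]
    (5,1)@(11, 3): e=[8,-2,2] → ·
    (1,2)@(3, 5): e=[0,6,2] → █  [on edge]
    (2,2)@(5, 5): e=[8,2,-2] → ·
    (4,2)@(9, 5): e=[24,-6,-10] → ·
    (1,3)@(3, 7): e=[24,-2,-14] → ·
  covered (2 px):
    · · · · · · · ·
    · · · · █ · · ·
    · █ · · · · · ·
    · · · · · · · ·
    · · · · · · · ·

Answer: 12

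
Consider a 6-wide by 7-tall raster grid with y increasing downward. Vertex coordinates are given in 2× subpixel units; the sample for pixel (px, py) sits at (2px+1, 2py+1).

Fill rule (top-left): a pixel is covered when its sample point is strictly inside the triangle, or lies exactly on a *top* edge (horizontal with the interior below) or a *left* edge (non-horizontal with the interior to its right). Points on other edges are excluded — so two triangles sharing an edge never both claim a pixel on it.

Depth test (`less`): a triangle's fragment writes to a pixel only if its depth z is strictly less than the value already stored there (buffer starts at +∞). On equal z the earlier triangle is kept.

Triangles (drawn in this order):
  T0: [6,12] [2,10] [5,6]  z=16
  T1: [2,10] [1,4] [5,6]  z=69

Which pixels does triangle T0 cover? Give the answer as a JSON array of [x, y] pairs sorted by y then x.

T0:
  2·area = 22
  edge (6, 12)→(2, 10): d=(-4,-2) top-left  bias=+0
  edge (2, 10)→(5, 6): d=(3,-4) top-left  bias=+0
  edge (5, 6)→(6, 12): d=(1,6) right/bottom  bias=-1
    (2,3)@(5, 7): e=[18,3,1] → #
    (3,3)@(7, 7): e=[22,11,-11] → ·
    (1,4)@(3, 9): e=[6,1,15] → #
    (3,4)@(7, 9): e=[14,17,-9] → ·
    (1,5)@(3, 11): e=[-2,7,17] → ·
    (2,5)@(5, 11): e=[2,15,5] → #
    (3,5)@(7, 11): e=[6,23,-7] → ·
    (2,6)@(5, 13): e=[-6,21,7] → ·
  covered (4 px):
    · · · · · ·
    · · · · · ·
    · · · · · ·
    · · # · · ·
    · # # · · ·
    · · # · · ·
    · · · · · ·
T1:
  2·area = 22
  edge (2, 10)→(1, 4): d=(-1,-6) top-left  bias=+0
  edge (1, 4)→(5, 6): d=(4,2) right/bottom  bias=-1
  edge (5, 6)→(2, 10): d=(-3,4) right/bottom  bias=-1
    (1,2)@(3, 5): e=[11,0,11] → ·  [on edge]
    (1,3)@(3, 7): e=[9,8,5] → #
    (2,3)@(5, 7): e=[21,4,-3] → ·
    (3,3)@(7, 7): e=[33,0,-11] → ·  [on edge]
    (1,4)@(3, 9): e=[7,16,-1] → ·
    (5,4)@(11, 9): e=[55,0,-33] → ·  [on edge]
  covered (1 px):
    · · · · · ·
    · · · · · ·
    · · · · · ·
    · # · · · ·
    · · · · · ·
    · · · · · ·
    · · · · · ·

Result: [[2,3],[1,4],[2,4],[2,5]]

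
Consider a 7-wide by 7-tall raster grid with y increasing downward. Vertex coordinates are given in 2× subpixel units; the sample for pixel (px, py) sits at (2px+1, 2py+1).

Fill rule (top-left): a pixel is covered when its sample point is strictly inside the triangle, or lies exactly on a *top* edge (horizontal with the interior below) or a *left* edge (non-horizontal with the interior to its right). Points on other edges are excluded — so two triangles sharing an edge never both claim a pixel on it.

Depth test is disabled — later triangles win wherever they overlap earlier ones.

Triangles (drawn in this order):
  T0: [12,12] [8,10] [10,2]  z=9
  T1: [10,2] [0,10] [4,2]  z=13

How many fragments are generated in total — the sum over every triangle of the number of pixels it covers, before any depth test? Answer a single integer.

T0:
  2·area = 36
  edge (12, 12)→(8, 10): d=(-4,-2) top-left  bias=+0
  edge (8, 10)→(10, 2): d=(2,-8) top-left  bias=+0
  edge (10, 2)→(12, 12): d=(2,10) right/bottom  bias=-1
    (4,3)@(9, 7): e=[14,2,20] → X
    (5,3)@(11, 7): e=[18,18,0] → .  [on edge]
    (4,4)@(9, 9): e=[6,6,24] → X
    (5,4)@(11, 9): e=[10,22,4] → X
    (6,4)@(13, 9): e=[14,38,-16] → .
    (4,5)@(9, 11): e=[-2,10,28] → .
    (5,5)@(11, 11): e=[2,26,8] → X
    (6,5)@(13, 11): e=[6,42,-12] → .
    (5,6)@(11, 13): e=[-6,30,12] → .
  covered (4 px):
    . . . . . . .
    . . . . . . .
    . . . . . . .
    . . . . X . .
    . . . . X X .
    . . . . . X .
    . . . . . . .
T1:
  2·area = 48
  edge (10, 2)→(0, 10): d=(-10,8) right/bottom  bias=-1
  edge (0, 10)→(4, 2): d=(4,-8) top-left  bias=+0
  edge (4, 2)→(10, 2): d=(6,0) top-left  bias=+0
    (2,1)@(5, 3): e=[30,12,6] → X
    (3,1)@(7, 3): e=[14,28,6] → X
    (4,1)@(9, 3): e=[-2,44,6] → .
    (1,2)@(3, 5): e=[26,4,18] → X
    (3,2)@(7, 5): e=[-6,36,18] → .
    (1,3)@(3, 7): e=[6,12,30] → X
    (2,3)@(5, 7): e=[-10,28,30] → .
    (0,4)@(1, 9): e=[2,4,42] → X
    (1,4)@(3, 9): e=[-14,20,42] → .
    (0,5)@(1, 11): e=[-18,12,54] → .
  covered (6 px):
    . . . . . . .
    . . X X . . .
    . X X . . . .
    . X . . . . .
    X . . . . . .
    . . . . . . .
    . . . . . . .

Answer: 10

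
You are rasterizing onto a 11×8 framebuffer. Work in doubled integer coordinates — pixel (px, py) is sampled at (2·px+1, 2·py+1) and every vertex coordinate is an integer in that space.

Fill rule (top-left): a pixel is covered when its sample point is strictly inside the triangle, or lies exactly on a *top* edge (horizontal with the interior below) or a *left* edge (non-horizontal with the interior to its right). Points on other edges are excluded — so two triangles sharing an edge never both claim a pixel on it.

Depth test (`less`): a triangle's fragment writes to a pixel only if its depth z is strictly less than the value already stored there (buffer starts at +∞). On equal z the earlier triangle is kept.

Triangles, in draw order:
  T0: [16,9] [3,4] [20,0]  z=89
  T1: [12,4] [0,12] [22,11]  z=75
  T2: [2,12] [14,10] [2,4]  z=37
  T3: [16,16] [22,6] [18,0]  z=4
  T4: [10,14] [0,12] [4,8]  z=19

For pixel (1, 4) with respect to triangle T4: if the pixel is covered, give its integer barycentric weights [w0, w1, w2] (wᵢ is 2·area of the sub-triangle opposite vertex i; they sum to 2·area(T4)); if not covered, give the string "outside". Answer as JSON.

T0:
  2·area = 137
  edge (16, 9)→(3, 4): d=(-13,-5) top-left  bias=+0
  edge (3, 4)→(20, 0): d=(17,-4) top-left  bias=+0
  edge (20, 0)→(16, 9): d=(-4,9) right/bottom  bias=-1
    (8,0)@(17, 1): e=[109,5,23] → █
    (9,0)@(19, 1): e=[119,13,5] → █
    (10,0)@(21, 1): e=[129,21,-13] → ·
    (4,1)@(9, 3): e=[43,7,87] → █
    (5,1)@(11, 3): e=[53,15,69] → █
    (6,1)@(13, 3): e=[63,23,51] → █
    (7,1)@(15, 3): e=[73,31,33] → █
    (9,1)@(19, 3): e=[93,47,-3] → ·
    (3,2)@(7, 5): e=[7,33,97] → █
    (9,2)@(19, 5): e=[67,81,-11] → ·
    (3,3)@(7, 7): e=[-19,67,89] → ·
    (4,3)@(9, 7): e=[-9,75,71] → ·
  covered (16 px):
    · · · · · · · · █ █ ·
    · · · · █ █ █ █ █ · ·
    · · · █ █ █ █ █ █ · ·
    · · · · · █ █ █ · · ·
    · · · · · · · · · · ·
    · · · · · · · · · · ·
    · · · · · · · · · · ·
    · · · · · · · · · · ·
T1:
  2·area = 164  (B↔C swapped to make it positive)
  edge (12, 4)→(22, 11): d=(10,7) right/bottom  bias=-1
  edge (22, 11)→(0, 12): d=(-22,1) right/bottom  bias=-1
  edge (0, 12)→(12, 4): d=(12,-8) top-left  bias=+0
    (5,2)@(11, 5): e=[17,143,4] → █
    (6,2)@(13, 5): e=[3,141,20] → █
    (7,2)@(15, 5): e=[-11,139,36] → ·
    (4,3)@(9, 7): e=[51,101,12] → █
    (7,3)@(15, 7): e=[9,95,60] → █
    (8,3)@(17, 7): e=[-5,93,76] → ·
    (2,4)@(5, 9): e=[99,61,4] → █
    (3,4)@(7, 9): e=[85,59,20] → █
    (8,4)@(17, 9): e=[15,49,100] → █
    (9,4)@(19, 9): e=[1,47,116] → █
    (10,4)@(21, 9): e=[-13,45,132] → ·
    (1,5)@(3, 11): e=[133,19,12] → █
  covered (24 px):
    · · · · · · · · · · ·
    · · · · · · · · · · ·
    · · · · · █ █ · · · ·
    · · · · █ █ █ █ · · ·
    · · █ █ █ █ █ █ █ █ ·
    · █ █ █ █ █ █ █ █ █ █
    · · · · · · · · · · ·
    · · · · · · · · · · ·
T2:
  2·area = 96  (B↔C swapped to make it positive)
  edge (2, 12)→(2, 4): d=(0,-8) top-left  bias=+0
  edge (2, 4)→(14, 10): d=(12,6) right/bottom  bias=-1
  edge (14, 10)→(2, 12): d=(-12,2) right/bottom  bias=-1
    (1,2)@(3, 5): e=[8,6,82] → █
    (2,2)@(5, 5): e=[24,-6,78] → ·
    (1,3)@(3, 7): e=[8,30,58] → █
    (2,3)@(5, 7): e=[24,18,54] → █
    (3,3)@(7, 7): e=[40,6,50] → █
    (4,3)@(9, 7): e=[56,-6,46] → ·
    (1,4)@(3, 9): e=[8,54,34] → █
    (4,4)@(9, 9): e=[56,18,22] → █
    (5,4)@(11, 9): e=[72,6,18] → █
    (6,4)@(13, 9): e=[88,-6,14] → ·
    (1,5)@(3, 11): e=[8,78,10] → █
    (4,5)@(9, 11): e=[56,42,-2] → ·
  covered (12 px):
    · · · · · · · · · · ·
    · · · · · · · · · · ·
    · █ · · · · · · · · ·
    · █ █ █ · · · · · · ·
    · █ █ █ █ █ · · · · ·
    · █ █ █ · · · · · · ·
    · · · · · · · · · · ·
    · · · · · · · · · · ·
T3:
  2·area = 76  (B↔C swapped to make it positive)
  edge (16, 16)→(18, 0): d=(2,-16) top-left  bias=+0
  edge (18, 0)→(22, 6): d=(4,6) right/bottom  bias=-1
  edge (22, 6)→(16, 16): d=(-6,10) right/bottom  bias=-1
    (9,1)@(19, 3): e=[22,6,48] → █
    (10,1)@(21, 3): e=[54,-6,28] → ·
    (9,2)@(19, 5): e=[26,14,36] → █
    (10,2)@(21, 5): e=[58,2,16] → █
    (9,3)@(19, 7): e=[30,22,24] → █
    (8,4)@(17, 9): e=[2,42,32] → █
    (10,4)@(21, 9): e=[66,18,-8] → ·
    (8,5)@(17, 11): e=[6,50,20] → █
    (9,5)@(19, 11): e=[38,38,0] → ·  [on edge]
    (8,6)@(17, 13): e=[10,58,8] → █
    (9,6)@(19, 13): e=[42,46,-12] → ·
    (8,7)@(17, 15): e=[14,66,-4] → ·
  covered (9 px):
    · · · · · · · · · · ·
    · · · · · · · · · █ ·
    · · · · · · · · · █ █
    · · · · · · · · · █ █
    · · · · · · · · █ █ ·
    · · · · · · · · █ · ·
    · · · · · · · · █ · ·
    · · · · · · · · · · ·
T4:
  2·area = 48
  edge (10, 14)→(0, 12): d=(-10,-2) top-left  bias=+0
  edge (0, 12)→(4, 8): d=(4,-4) top-left  bias=+0
  edge (4, 8)→(10, 14): d=(6,6) right/bottom  bias=-1
    (5,0)@(11, 1): e=[132,0,-84] → ·  [on edge]
    (4,1)@(9, 3): e=[108,0,-60] → ·  [on edge]
    (0,2)@(1, 5): e=[72,-24,0] → ·  [on edge]
    (3,2)@(7, 5): e=[84,0,-36] → ·  [on edge]
    (1,3)@(3, 7): e=[56,-8,0] → ·  [on edge]
    (2,3)@(5, 7): e=[60,0,-12] → ·  [on edge]
    (1,4)@(3, 9): e=[36,0,12] → █  [on edge]
    (2,4)@(5, 9): e=[40,8,0] → ·  [on edge]
    (0,5)@(1, 11): e=[12,0,36] → █  [on edge]
    (2,5)@(5, 11): e=[20,16,12] → █
    (3,5)@(7, 11): e=[24,24,0] → ·  [on edge]
    (0,6)@(1, 13): e=[-8,8,48] → ·
    (2,6)@(5, 13): e=[0,24,24] → █  [on edge]
    (4,6)@(9, 13): e=[8,40,0] → ·  [on edge]
    (5,7)@(11, 15): e=[-8,56,0] → ·  [on edge]
    (7,7)@(15, 15): e=[0,72,-24] → ·  [on edge]
  covered (6 px):
    · · · · · · · · · · ·
    · · · · · · · · · · ·
    · · · · · · · · · · ·
    · · · · · · · · · · ·
    · █ · · · · · · · · ·
    █ █ █ · · · · · · · ·
    · · █ █ · · · · · · ·
    · · · · · · · · · · ·

Answer: [0,12,36]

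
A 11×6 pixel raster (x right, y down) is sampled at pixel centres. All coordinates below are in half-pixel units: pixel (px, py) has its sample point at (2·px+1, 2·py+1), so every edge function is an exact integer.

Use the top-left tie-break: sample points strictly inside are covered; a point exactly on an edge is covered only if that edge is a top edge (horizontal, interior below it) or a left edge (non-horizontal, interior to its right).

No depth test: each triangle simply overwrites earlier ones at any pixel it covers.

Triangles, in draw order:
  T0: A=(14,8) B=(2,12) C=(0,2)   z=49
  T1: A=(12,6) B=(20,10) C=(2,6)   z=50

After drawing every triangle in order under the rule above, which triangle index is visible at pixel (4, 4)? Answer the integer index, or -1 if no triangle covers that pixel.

T0:
  2·area = 128
  edge (14, 8)→(2, 12): d=(-12,4) right/bottom  bias=-1
  edge (2, 12)→(0, 2): d=(-2,-10) top-left  bias=+0
  edge (0, 2)→(14, 8): d=(14,6) right/bottom  bias=-1
    (0,1)@(1, 3): e=[112,8,8] → X
    (1,1)@(3, 3): e=[104,28,-4] → .
    (0,2)@(1, 5): e=[88,4,36] → X
    (1,2)@(3, 5): e=[80,24,24] → X
    (2,2)@(5, 5): e=[72,44,12] → X
    (3,2)@(7, 5): e=[64,64,0] → .  [on edge]
    (0,3)@(1, 7): e=[64,0,64] → X  [on edge]
    (3,3)@(7, 7): e=[40,60,28] → X
    (4,3)@(9, 7): e=[32,80,16] → X
    (5,3)@(11, 7): e=[24,100,4] → X
    (6,3)@(13, 7): e=[16,120,-8] → .
    (8,3)@(17, 7): e=[0,160,-32] → .  [on edge]
    (5,4)@(11, 9): e=[0,96,32] → .  [on edge]
    (2,5)@(5, 11): e=[0,32,96] → .  [on edge]
    (10,5)@(21, 11): e=[-64,192,0] → .  [on edge]
  covered (15 px):
    . . . . . . . . . . .
    X . . . . . . . . . .
    X X X . . . . . . . .
    X X X X X X . . . . .
    . X X X X . . . . . .
    . X . . . . . . . . .
T1:
  2·area = 40
  edge (12, 6)→(20, 10): d=(8,4) right/bottom  bias=-1
  edge (20, 10)→(2, 6): d=(-18,-4) top-left  bias=+0
  edge (2, 6)→(12, 6): d=(10,0) top-left  bias=+0
    (3,3)@(7, 7): e=[28,2,10] → X
    (4,3)@(9, 7): e=[20,10,10] → X
    (5,3)@(11, 7): e=[12,18,10] → X
    (6,3)@(13, 7): e=[4,26,10] → X
    (7,3)@(15, 7): e=[-4,34,10] → .
    (3,4)@(7, 9): e=[44,-34,30] → .
    (4,4)@(9, 9): e=[36,-26,30] → .
    (5,4)@(11, 9): e=[28,-18,30] → .
    (6,4)@(13, 9): e=[20,-10,30] → .
    (8,4)@(17, 9): e=[4,6,30] → X
    (9,4)@(19, 9): e=[-4,14,30] → .
    (8,5)@(17, 11): e=[20,-30,50] → .
  covered (5 px):
    . . . . . . . . . . .
    . . . . . . . . . . .
    . . . . . . . . . . .
    . . . X X X X . . . .
    . . . . . . . . X . .
    . . . . . . . . . . .

Z-buffer (winner per pixel, '.' = empty):
  . . . . . . . . . . .
  0 . . . . . . . . . .
  0 0 0 . . . . . . . .
  0 0 0 1 1 1 1 . . . .
  . 0 0 0 0 . . . 1 . .
  . 0 . . . . . . . . .

Result: 0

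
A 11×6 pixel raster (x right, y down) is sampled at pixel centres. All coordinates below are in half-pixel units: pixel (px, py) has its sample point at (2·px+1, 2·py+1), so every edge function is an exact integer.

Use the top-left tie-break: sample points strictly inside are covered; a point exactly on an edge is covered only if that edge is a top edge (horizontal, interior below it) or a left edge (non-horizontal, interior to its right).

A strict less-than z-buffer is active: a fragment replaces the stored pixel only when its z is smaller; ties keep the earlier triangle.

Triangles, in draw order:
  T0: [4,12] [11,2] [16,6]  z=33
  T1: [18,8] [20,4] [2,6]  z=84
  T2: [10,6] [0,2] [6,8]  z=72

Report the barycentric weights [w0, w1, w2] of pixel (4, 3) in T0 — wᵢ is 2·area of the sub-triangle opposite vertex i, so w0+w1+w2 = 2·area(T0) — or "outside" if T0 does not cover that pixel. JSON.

T0:
  2·area = 78
  edge (4, 12)→(11, 2): d=(7,-10) top-left  bias=+0
  edge (11, 2)→(16, 6): d=(5,4) right/bottom  bias=-1
  edge (16, 6)→(4, 12): d=(-12,6) right/bottom  bias=-1
    (5,1)@(11, 3): e=[7,5,66] → X
    (6,1)@(13, 3): e=[27,-3,54] → .
    (4,2)@(9, 5): e=[1,23,54] → X
    (6,2)@(13, 5): e=[41,7,30] → X
    (7,2)@(15, 5): e=[61,-1,18] → .
    (4,3)@(9, 7): e=[15,33,30] → X
    (7,3)@(15, 7): e=[75,9,-6] → .
    (3,4)@(7, 9): e=[9,51,18] → X
    (5,4)@(11, 9): e=[49,35,-6] → .
    (6,4)@(13, 9): e=[69,27,-18] → .
    (2,5)@(5, 11): e=[3,69,6] → X
    (3,5)@(7, 11): e=[23,61,-6] → .
  covered (10 px):
    . . . . . . . . . . .
    . . . . . X . . . . .
    . . . . X X X . . . .
    . . . . X X X . . . .
    . . . X X . . . . . .
    . . X . . . . . . . .
T1:
  2·area = 68  (B↔C swapped to make it positive)
  edge (18, 8)→(2, 6): d=(-16,-2) top-left  bias=+0
  edge (2, 6)→(20, 4): d=(18,-2) top-left  bias=+0
  edge (20, 4)→(18, 8): d=(-2,4) right/bottom  bias=-1
    (5,2)@(11, 5): e=[34,0,34] → X  [on edge]
    (6,2)@(13, 5): e=[38,4,26] → X
    (7,2)@(15, 5): e=[42,8,18] → X
    (8,2)@(17, 5): e=[46,12,10] → X
    (9,2)@(19, 5): e=[50,16,2] → X
    (10,2)@(21, 5): e=[54,20,-6] → .
    (5,3)@(11, 7): e=[2,36,30] → X
    (9,3)@(19, 7): e=[18,52,-2] → .
    (5,4)@(11, 9): e=[-30,72,26] → .
    (6,4)@(13, 9): e=[-26,76,18] → .
    (7,4)@(15, 9): e=[-22,80,10] → .
    (8,4)@(17, 9): e=[-18,84,2] → .
  covered (9 px):
    . . . . . . . . . . .
    . . . . . . . . . . .
    . . . . . X X X X X .
    . . . . . X X X X . .
    . . . . . . . . . . .
    . . . . . . . . . . .
T2:
  2·area = 36  (B↔C swapped to make it positive)
  edge (10, 6)→(6, 8): d=(-4,2) right/bottom  bias=-1
  edge (6, 8)→(0, 2): d=(-6,-6) top-left  bias=+0
  edge (0, 2)→(10, 6): d=(10,4) right/bottom  bias=-1
    (0,1)@(1, 3): e=[30,0,6] → X  [on edge]
    (1,1)@(3, 3): e=[26,12,-2] → .
    (0,2)@(1, 5): e=[22,-12,26] → .
    (1,2)@(3, 5): e=[18,0,18] → X  [on edge]
    (2,2)@(5, 5): e=[14,12,10] → X
    (3,2)@(7, 5): e=[10,24,2] → X
    (4,2)@(9, 5): e=[6,36,-6] → .
    (1,3)@(3, 7): e=[10,-12,38] → .
    (2,3)@(5, 7): e=[6,0,30] → X  [on edge]
    (4,3)@(9, 7): e=[-2,24,14] → .
    (2,4)@(5, 9): e=[-2,-12,50] → .
    (3,4)@(7, 9): e=[-6,0,42] → .  [on edge]
    (4,5)@(9, 11): e=[-18,0,54] → .  [on edge]
  covered (6 px):
    . . . . . . . . . . .
    X . . . . . . . . . .
    . X X X . . . . . . .
    . . X X . . . . . . .
    . . . . . . . . . . .
    . . . . . . . . . . .

Answer: [33,30,15]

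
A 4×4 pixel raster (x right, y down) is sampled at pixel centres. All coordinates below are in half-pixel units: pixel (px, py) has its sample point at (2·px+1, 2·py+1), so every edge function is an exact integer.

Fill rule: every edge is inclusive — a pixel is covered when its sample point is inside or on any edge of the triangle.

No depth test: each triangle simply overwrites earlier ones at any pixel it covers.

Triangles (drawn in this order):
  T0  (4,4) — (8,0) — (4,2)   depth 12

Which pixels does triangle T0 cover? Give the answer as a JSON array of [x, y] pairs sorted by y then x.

T0:
  2·area = 8  (B↔C swapped to make it positive)
  edge (4, 4)→(4, 2): d=(0,-2) inclusive
  edge (4, 2)→(8, 0): d=(4,-2) inclusive
  edge (8, 0)→(4, 4): d=(-4,4) inclusive
    (3,0)@(7, 1): e=[6,2,0] → █  [on edge]
    (2,1)@(5, 3): e=[2,6,0] → █  [on edge]
    (3,1)@(7, 3): e=[6,10,-8] → ·
    (1,2)@(3, 5): e=[-2,10,0] → ·  [on edge]
    (2,2)@(5, 5): e=[2,14,-8] → ·
    (0,3)@(1, 7): e=[-6,14,0] → ·  [on edge]
  covered (2 px):
    · · · █
    · · █ ·
    · · · ·
    · · · ·

Answer: [[3,0],[2,1]]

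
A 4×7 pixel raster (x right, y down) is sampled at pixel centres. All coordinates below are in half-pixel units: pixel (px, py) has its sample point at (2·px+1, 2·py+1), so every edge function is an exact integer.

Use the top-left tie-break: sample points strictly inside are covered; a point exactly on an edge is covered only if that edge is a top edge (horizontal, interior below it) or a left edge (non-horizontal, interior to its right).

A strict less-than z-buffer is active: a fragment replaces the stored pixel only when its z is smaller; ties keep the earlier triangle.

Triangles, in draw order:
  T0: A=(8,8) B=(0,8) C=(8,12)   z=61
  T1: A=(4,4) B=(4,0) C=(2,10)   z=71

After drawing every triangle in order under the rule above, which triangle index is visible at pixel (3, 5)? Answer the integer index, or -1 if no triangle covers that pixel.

T0:
  2·area = 32  (B↔C swapped to make it positive)
  edge (8, 8)→(8, 12): d=(0,4) right/bottom  bias=-1
  edge (8, 12)→(0, 8): d=(-8,-4) top-left  bias=+0
  edge (0, 8)→(8, 8): d=(8,0) top-left  bias=+0
    (1,4)@(3, 9): e=[20,4,8] → X
    (2,4)@(5, 9): e=[12,12,8] → X
    (3,4)@(7, 9): e=[4,20,8] → X
    (1,5)@(3, 11): e=[20,-12,24] → .
    (2,5)@(5, 11): e=[12,-4,24] → .
    (3,5)@(7, 11): e=[4,4,24] → X
    (3,6)@(7, 13): e=[4,-12,40] → .
  covered (4 px):
    . . . .
    . . . .
    . . . .
    . . . .
    . X X X
    . . . X
    . . . .
T1:
  2·area = 8  (B↔C swapped to make it positive)
  edge (4, 4)→(2, 10): d=(-2,6) right/bottom  bias=-1
  edge (2, 10)→(4, 0): d=(2,-10) top-left  bias=+0
  edge (4, 0)→(4, 4): d=(0,4) right/bottom  bias=-1
    (2,0)@(5, 1): e=[0,12,-4] → .  [on edge]
    (1,2)@(3, 5): e=[4,0,4] → X  [on edge]
    (2,2)@(5, 5): e=[-8,20,-4] → .
    (1,3)@(3, 7): e=[0,4,4] → .  [on edge]
    (0,6)@(1, 13): e=[0,-4,12] → .  [on edge]
  covered (1 px):
    . . . .
    . . . .
    . X . .
    . . . .
    . . . .
    . . . .
    . . . .

Z-buffer (winner per pixel, '.' = empty):
  . . . .
  . . . .
  . 1 . .
  . . . .
  . 0 0 0
  . . . 0
  . . . .

Final: 0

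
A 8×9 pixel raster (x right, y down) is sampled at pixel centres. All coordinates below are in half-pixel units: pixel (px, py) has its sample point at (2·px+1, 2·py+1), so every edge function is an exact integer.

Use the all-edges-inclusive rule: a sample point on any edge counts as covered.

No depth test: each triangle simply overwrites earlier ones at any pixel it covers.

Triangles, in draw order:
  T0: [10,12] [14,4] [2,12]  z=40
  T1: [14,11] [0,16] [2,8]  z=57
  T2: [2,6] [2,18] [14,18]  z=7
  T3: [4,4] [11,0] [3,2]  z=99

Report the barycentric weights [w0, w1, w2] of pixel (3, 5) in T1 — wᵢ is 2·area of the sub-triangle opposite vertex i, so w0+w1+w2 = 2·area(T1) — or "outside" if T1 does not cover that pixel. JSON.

T0:
  2·area = 64  (B↔C swapped to make it positive)
  edge (10, 12)→(2, 12): d=(-8,0) inclusive
  edge (2, 12)→(14, 4): d=(12,-8) inclusive
  edge (14, 4)→(10, 12): d=(-4,8) inclusive
    (6,2)@(13, 5): e=[56,4,4] → █
    (7,2)@(15, 5): e=[56,20,-12] → ·
    (5,3)@(11, 7): e=[40,12,12] → █
    (6,3)@(13, 7): e=[40,28,-4] → ·
    (3,4)@(7, 9): e=[24,4,36] → █
    (4,4)@(9, 9): e=[24,20,20] → █
    (6,4)@(13, 9): e=[24,52,-12] → ·
    (2,5)@(5, 11): e=[8,12,44] → █
    (5,5)@(11, 11): e=[8,60,-4] → ·
    (2,6)@(5, 13): e=[-8,36,36] → ·
    (3,6)@(7, 13): e=[-8,52,20] → ·
    (4,6)@(9, 13): e=[-8,68,4] → ·
  covered (8 px):
    · · · · · · · ·
    · · · · · · · ·
    · · · · · · █ ·
    · · · · · █ · ·
    · · · █ █ █ · ·
    · · █ █ █ · · ·
    · · · · · · · ·
    · · · · · · · ·
    · · · · · · · ·
T1:
  2·area = 102
  edge (14, 11)→(0, 16): d=(-14,5) inclusive
  edge (0, 16)→(2, 8): d=(2,-8) inclusive
  edge (2, 8)→(14, 11): d=(12,3) inclusive
    (1,4)@(3, 9): e=[83,10,9] → █
    (2,4)@(5, 9): e=[73,26,3] → █
    (3,4)@(7, 9): e=[63,42,-3] → ·
    (1,5)@(3, 11): e=[55,14,33] → █
    (3,5)@(7, 11): e=[35,46,21] → █
    (4,5)@(9, 11): e=[25,62,15] → █
    (5,5)@(11, 11): e=[15,78,9] → █
    (6,5)@(13, 11): e=[5,94,3] → █
    (7,5)@(15, 11): e=[-5,110,-3] → ·
    (0,6)@(1, 13): e=[37,2,63] → █
    (4,6)@(9, 13): e=[-3,66,39] → ·
    (5,6)@(11, 13): e=[-13,82,33] → ·
  covered (13 px):
    · · · · · · · ·
    · · · · · · · ·
    · · · · · · · ·
    · · · · · · · ·
    · █ █ · · · · ·
    · █ █ █ █ █ █ ·
    █ █ █ █ · · · ·
    █ · · · · · · ·
    · · · · · · · ·
T2:
  2·area = 144  (B↔C swapped to make it positive)
  edge (2, 6)→(14, 18): d=(12,12) inclusive
  edge (14, 18)→(2, 18): d=(-12,0) inclusive
  edge (2, 18)→(2, 6): d=(0,-12) inclusive
    (0,2)@(1, 5): e=[0,156,-12] → ·  [on edge]
    (1,3)@(3, 7): e=[0,132,12] → █  [on edge]
    (2,3)@(5, 7): e=[-24,132,36] → ·
    (1,4)@(3, 9): e=[24,108,12] → █
    (2,4)@(5, 9): e=[0,108,36] → █  [on edge]
    (3,4)@(7, 9): e=[-24,108,60] → ·
    (1,5)@(3, 11): e=[48,84,12] → █
    (3,5)@(7, 11): e=[0,84,60] → █  [on edge]
    (4,5)@(9, 11): e=[-24,84,84] → ·
    (1,6)@(3, 13): e=[72,60,12] → █
    (4,6)@(9, 13): e=[0,60,84] → █  [on edge]
    (5,6)@(11, 13): e=[-24,60,108] → ·
    (5,7)@(11, 15): e=[0,36,108] → █  [on edge]
    (6,8)@(13, 17): e=[0,12,132] → █  [on edge]
  covered (21 px):
    · · · · · · · ·
    · · · · · · · ·
    · · · · · · · ·
    · █ · · · · · ·
    · █ █ · · · · ·
    · █ █ █ · · · ·
    · █ █ █ █ · · ·
    · █ █ █ █ █ · ·
    · █ █ █ █ █ █ ·
T3:
  2·area = 18  (B↔C swapped to make it positive)
  edge (4, 4)→(3, 2): d=(-1,-2) inclusive
  edge (3, 2)→(11, 0): d=(8,-2) inclusive
  edge (11, 0)→(4, 4): d=(-7,4) inclusive
    (3,0)@(7, 1): e=[9,0,9] → █  [on edge]
    (4,0)@(9, 1): e=[13,4,1] → █
    (5,0)@(11, 1): e=[17,8,-7] → ·
    (2,1)@(5, 3): e=[3,12,3] → █
    (3,1)@(7, 3): e=[7,16,-5] → ·
    (4,1)@(9, 3): e=[11,20,-13] → ·
    (2,2)@(5, 5): e=[1,28,-11] → ·
  covered (3 px):
    · · · █ █ · · ·
    · · █ · · · · ·
    · · · · · · · ·
    · · · · · · · ·
    · · · · · · · ·
    · · · · · · · ·
    · · · · · · · ·
    · · · · · · · ·
    · · · · · · · ·

Answer: [46,21,35]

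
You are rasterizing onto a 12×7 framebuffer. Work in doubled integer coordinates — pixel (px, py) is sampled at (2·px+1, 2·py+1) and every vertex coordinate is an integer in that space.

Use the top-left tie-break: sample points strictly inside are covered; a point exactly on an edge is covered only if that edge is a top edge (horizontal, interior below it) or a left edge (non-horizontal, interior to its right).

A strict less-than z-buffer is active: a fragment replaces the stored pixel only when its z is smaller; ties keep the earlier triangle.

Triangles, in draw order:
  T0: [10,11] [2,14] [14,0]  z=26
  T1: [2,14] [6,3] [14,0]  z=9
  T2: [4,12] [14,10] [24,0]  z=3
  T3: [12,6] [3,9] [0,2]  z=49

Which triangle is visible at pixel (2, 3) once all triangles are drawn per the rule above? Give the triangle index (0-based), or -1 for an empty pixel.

T0:
  2·area = 76
  edge (10, 11)→(2, 14): d=(-8,3) right/bottom  bias=-1
  edge (2, 14)→(14, 0): d=(12,-14) top-left  bias=+0
  edge (14, 0)→(10, 11): d=(-4,11) right/bottom  bias=-1
    (5,2)@(11, 5): e=[45,18,13] → #
    (6,2)@(13, 5): e=[39,46,-9] → ·
    (4,3)@(9, 7): e=[35,14,27] → #
    (6,3)@(13, 7): e=[23,70,-17] → ·
    (3,4)@(7, 9): e=[25,10,41] → #
    (5,4)@(11, 9): e=[13,66,-3] → ·
    (2,5)@(5, 11): e=[15,6,55] → #
    (5,5)@(11, 11): e=[-3,90,-11] → ·
    (1,6)@(3, 13): e=[5,2,69] → #
    (2,6)@(5, 13): e=[-1,30,47] → ·
    (3,6)@(7, 13): e=[-7,58,25] → ·
    (4,6)@(9, 13): e=[-13,86,3] → ·
  covered (9 px):
    · · · · · · · · · · · ·
    · · · · · · · · · · · ·
    · · · · · # · · · · · ·
    · · · · # # · · · · · ·
    · · · # # · · · · · · ·
    · · # # # · · · · · · ·
    · # · · · · · · · · · ·
T1:
  2·area = 76
  edge (2, 14)→(6, 3): d=(4,-11) top-left  bias=+0
  edge (6, 3)→(14, 0): d=(8,-3) top-left  bias=+0
  edge (14, 0)→(2, 14): d=(-12,14) right/bottom  bias=-1
    (6,0)@(13, 1): e=[69,5,2] → #
    (7,0)@(15, 1): e=[91,11,-26] → ·
    (3,1)@(7, 3): e=[11,3,62] → #
    (4,1)@(9, 3): e=[33,9,34] → #
    (5,1)@(11, 3): e=[55,15,6] → #
    (6,1)@(13, 3): e=[77,21,-22] → ·
    (3,2)@(7, 5): e=[19,19,38] → #
    (5,2)@(11, 5): e=[63,31,-18] → ·
    (2,3)@(5, 7): e=[5,29,42] → #
    (4,3)@(9, 7): e=[49,41,-14] → ·
    (2,4)@(5, 9): e=[13,45,18] → #
    (3,4)@(7, 9): e=[35,51,-10] → ·
  covered (9 px):
    · · · · · · # · · · · ·
    · · · # # # · · · · · ·
    · · · # # · · · · · · ·
    · · # # · · · · · · · ·
    · · # · · · · · · · · ·
    · · · · · · · · · · · ·
    · · · · · · · · · · · ·
T2:
  2·area = 80  (B↔C swapped to make it positive)
  edge (4, 12)→(24, 0): d=(20,-12) top-left  bias=+0
  edge (24, 0)→(14, 10): d=(-10,10) right/bottom  bias=-1
  edge (14, 10)→(4, 12): d=(-10,2) right/bottom  bias=-1
    (11,0)@(23, 1): e=[8,0,72] → ·  [on edge]
    (9,1)@(19, 3): e=[0,20,60] → #  [on edge]
    (10,1)@(21, 3): e=[24,0,56] → ·  [on edge]
    (8,2)@(17, 5): e=[16,20,44] → #
    (9,2)@(19, 5): e=[40,0,40] → ·  [on edge]
    (6,3)@(13, 7): e=[8,40,32] → #
    (7,3)@(15, 7): e=[32,20,28] → #
    (8,3)@(17, 7): e=[56,0,24] → ·  [on edge]
    (4,4)@(9, 9): e=[0,60,20] → #  [on edge]
    (5,4)@(11, 9): e=[24,40,16] → #
    (7,4)@(15, 9): e=[72,0,8] → ·  [on edge]
    (9,4)@(19, 9): e=[120,-40,0] → ·  [on edge]
    (4,5)@(9, 11): e=[40,40,0] → ·  [on edge]
    (6,5)@(13, 11): e=[88,0,-8] → ·  [on edge]
    (5,6)@(11, 13): e=[104,0,-24] → ·  [on edge]
  covered (8 px):
    · · · · · · · · · · · ·
    · · · · · · · · · # · ·
    · · · · · · · · # · · ·
    · · · · · · # # · · · ·
    · · · · # # # · · · · ·
    · · · # · · · · · · · ·
    · · · · · · · · · · · ·
T3:
  2·area = 72
  edge (12, 6)→(3, 9): d=(-9,3) right/bottom  bias=-1
  edge (3, 9)→(0, 2): d=(-3,-7) top-left  bias=+0
  edge (0, 2)→(12, 6): d=(12,4) right/bottom  bias=-1
    (0,1)@(1, 3): e=[60,4,8] → #
    (1,1)@(3, 3): e=[54,18,0] → ·  [on edge]
    (10,1)@(21, 3): e=[0,144,-72] → ·  [on edge]
    (0,2)@(1, 5): e=[42,-2,32] → ·
    (1,2)@(3, 5): e=[36,12,24] → #
    (2,2)@(5, 5): e=[30,26,16] → #
    (3,2)@(7, 5): e=[24,40,8] → #
    (4,2)@(9, 5): e=[18,54,0] → ·  [on edge]
    (7,2)@(15, 5): e=[0,96,-24] → ·  [on edge]
    (1,3)@(3, 7): e=[18,6,48] → #
    (4,3)@(9, 7): e=[0,48,24] → ·  [on edge]
    (7,3)@(15, 7): e=[-18,90,0] → ·  [on edge]
    (1,4)@(3, 9): e=[0,0,72] → ·  [on edge]
    (10,4)@(21, 9): e=[-54,126,0] → ·  [on edge]
  covered (7 px):
    · · · · · · · · · · · ·
    # · · · · · · · · · · ·
    · # # # · · · · · · · ·
    · # # # · · · · · · · ·
    · · · · · · · · · · · ·
    · · · · · · · · · · · ·
    · · · · · · · · · · · ·

Z-buffer (winner per pixel, '.' = empty):
  . . . . . . 1 . . . . .
  3 . . 1 1 1 . . . 2 . .
  . 3 3 1 1 0 . . 2 . . .
  . 3 1 1 0 0 2 2 . . . .
  . . 1 0 2 2 2 . . . . .
  . . 0 2 0 . . . . . . .
  . 0 . . . . . . . . . .

Answer: 1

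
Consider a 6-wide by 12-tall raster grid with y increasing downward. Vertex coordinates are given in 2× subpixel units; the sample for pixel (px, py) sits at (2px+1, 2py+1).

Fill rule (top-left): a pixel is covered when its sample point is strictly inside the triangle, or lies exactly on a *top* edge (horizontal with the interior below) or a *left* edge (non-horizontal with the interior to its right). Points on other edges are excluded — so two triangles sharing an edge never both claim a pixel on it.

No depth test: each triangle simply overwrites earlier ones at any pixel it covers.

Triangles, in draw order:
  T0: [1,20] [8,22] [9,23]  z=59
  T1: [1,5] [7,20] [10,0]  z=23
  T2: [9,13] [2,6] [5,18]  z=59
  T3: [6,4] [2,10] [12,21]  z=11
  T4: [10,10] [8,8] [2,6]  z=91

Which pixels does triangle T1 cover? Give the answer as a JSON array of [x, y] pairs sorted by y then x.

T0:
  2·area = 5
  edge (1, 20)→(8, 22): d=(7,2) right/bottom  bias=-1
  edge (8, 22)→(9, 23): d=(1,1) right/bottom  bias=-1
  edge (9, 23)→(1, 20): d=(-8,-3) top-left  bias=+0
    (0,7)@(1, 15): e=[-35,0,40] → .  [on edge]
    (1,8)@(3, 17): e=[-25,0,30] → .  [on edge]
    (2,9)@(5, 19): e=[-15,0,20] → .  [on edge]
    (3,10)@(7, 21): e=[-5,0,10] → .  [on edge]
    (4,11)@(9, 23): e=[5,0,0] → .  [on edge]
  covered (0 px):
    . . . . . .
    . . . . . .
    . . . . . .
    . . . . . .
    . . . . . .
    . . . . . .
    . . . . . .
    . . . . . .
    . . . . . .
    . . . . . .
    . . . . . .
    . . . . . .
T1:
  2·area = 165  (B↔C swapped to make it positive)
  edge (1, 5)→(10, 0): d=(9,-5) top-left  bias=+0
  edge (10, 0)→(7, 20): d=(-3,20) right/bottom  bias=-1
  edge (7, 20)→(1, 5): d=(-6,-15) top-left  bias=+0
    (4,0)@(9, 1): e=[4,17,144] → X
    (5,0)@(11, 1): e=[14,-23,174] → .
    (2,1)@(5, 3): e=[2,91,72] → X
    (3,1)@(7, 3): e=[12,51,102] → X
    (5,1)@(11, 3): e=[32,-29,162] → .
    (0,2)@(1, 5): e=[0,165,0] → X  [on edge]
    (1,2)@(3, 5): e=[10,125,30] → X
    (5,2)@(11, 5): e=[50,-35,150] → .
    (0,3)@(1, 7): e=[18,159,-12] → .
    (1,3)@(3, 7): e=[28,119,18] → X
    (4,3)@(9, 7): e=[58,-1,108] → .
    (1,4)@(3, 9): e=[46,113,6] → X
    (2,7)@(5, 15): e=[110,55,0] → X  [on edge]
  covered (23 px):
    . . . . X .
    . . X X X .
    X X X X X .
    . X X X . .
    . X X X . .
    . . X X . .
    . . X X . .
    . . X X . .
    . . . X . .
    . . . X . .
    . . . . . .
    . . . . . .
T2:
  2·area = 63  (B↔C swapped to make it positive)
  edge (9, 13)→(5, 18): d=(-4,5) right/bottom  bias=-1
  edge (5, 18)→(2, 6): d=(-3,-12) top-left  bias=+0
  edge (2, 6)→(9, 13): d=(7,7) right/bottom  bias=-1
    (0,2)@(1, 5): e=[72,-9,0] → .  [on edge]
    (1,3)@(3, 7): e=[54,9,0] → .  [on edge]
    (1,4)@(3, 9): e=[46,3,14] → X
    (2,4)@(5, 9): e=[36,27,0] → .  [on edge]
    (1,5)@(3, 11): e=[38,-3,28] → .
    (2,5)@(5, 11): e=[28,21,14] → X
    (3,5)@(7, 11): e=[18,45,0] → .  [on edge]
    (2,6)@(5, 13): e=[20,15,28] → X
    (3,6)@(7, 13): e=[10,39,14] → X
    (4,6)@(9, 13): e=[0,63,0] → .  [on edge]
    (2,7)@(5, 15): e=[12,9,42] → X
    (4,7)@(9, 15): e=[-8,57,14] → .
    (5,7)@(11, 15): e=[-18,81,0] → .  [on edge]
    (0,11)@(1, 23): e=[0,-63,126] → .  [on edge]
  covered (7 px):
    . . . . . .
    . . . . . .
    . . . . . .
    . . . . . .
    . X . . . .
    . . X . . .
    . . X X . .
    . . X X . .
    . . X . . .
    . . . . . .
    . . . . . .
    . . . . . .
T3:
  2·area = 104  (B↔C swapped to make it positive)
  edge (6, 4)→(12, 21): d=(6,17) right/bottom  bias=-1
  edge (12, 21)→(2, 10): d=(-10,-11) top-left  bias=+0
  edge (2, 10)→(6, 4): d=(4,-6) top-left  bias=+0
    (2,3)@(5, 7): e=[35,63,6] → X
    (3,3)@(7, 7): e=[1,85,18] → X
    (4,3)@(9, 7): e=[-33,107,30] → .
    (1,4)@(3, 9): e=[81,21,2] → X
    (4,4)@(9, 9): e=[-21,87,38] → .
    (1,5)@(3, 11): e=[93,1,10] → X
    (4,5)@(9, 11): e=[-9,67,46] → .
    (1,6)@(3, 13): e=[105,-19,18] → .
    (2,6)@(5, 13): e=[71,3,30] → X
    (4,6)@(9, 13): e=[3,47,54] → X
    (5,6)@(11, 13): e=[-31,69,66] → .
    (2,7)@(5, 15): e=[83,-17,38] → .
  covered (15 px):
    . . . . . .
    . . . . . .
    . . . . . .
    . . X X . .
    . X X X . .
    . X X X . .
    . . X X X .
    . . . X X .
    . . . . X .
    . . . . . X
    . . . . . .
    . . . . . .
T4:
  2·area = 8  (B↔C swapped to make it positive)
  edge (10, 10)→(2, 6): d=(-8,-4) top-left  bias=+0
  edge (2, 6)→(8, 8): d=(6,2) right/bottom  bias=-1
  edge (8, 8)→(10, 10): d=(2,2) right/bottom  bias=-1
    (0,0)@(1, 1): e=[36,-28,0] → .  [on edge]
    (1,1)@(3, 3): e=[28,-20,0] → .  [on edge]
    (2,2)@(5, 5): e=[20,-12,0] → .  [on edge]
    (2,3)@(5, 7): e=[4,0,4] → .  [on edge]
    (3,3)@(7, 7): e=[12,-4,0] → .  [on edge]
    (4,4)@(9, 9): e=[4,4,0] → .  [on edge]
    (5,4)@(11, 9): e=[12,0,-4] → .  [on edge]
    (5,5)@(11, 11): e=[-4,12,0] → .  [on edge]
  covered (0 px):
    . . . . . .
    . . . . . .
    . . . . . .
    . . . . . .
    . . . . . .
    . . . . . .
    . . . . . .
    . . . . . .
    . . . . . .
    . . . . . .
    . . . . . .
    . . . . . .

Answer: [[4,0],[2,1],[3,1],[4,1],[0,2],[1,2],[2,2],[3,2],[4,2],[1,3],[2,3],[3,3],[1,4],[2,4],[3,4],[2,5],[3,5],[2,6],[3,6],[2,7],[3,7],[3,8],[3,9]]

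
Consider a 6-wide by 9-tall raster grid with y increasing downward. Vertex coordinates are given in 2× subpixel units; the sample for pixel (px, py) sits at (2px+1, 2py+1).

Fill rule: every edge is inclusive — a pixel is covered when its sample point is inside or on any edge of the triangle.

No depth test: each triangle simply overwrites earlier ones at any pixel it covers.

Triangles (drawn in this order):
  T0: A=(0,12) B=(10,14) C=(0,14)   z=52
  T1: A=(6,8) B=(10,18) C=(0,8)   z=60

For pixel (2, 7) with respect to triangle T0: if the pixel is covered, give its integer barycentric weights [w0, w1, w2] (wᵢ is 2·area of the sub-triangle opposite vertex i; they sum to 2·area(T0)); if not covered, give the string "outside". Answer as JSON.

T0:
  2·area = 20
  edge (0, 12)→(10, 14): d=(10,2) inclusive
  edge (10, 14)→(0, 14): d=(-10,0) inclusive
  edge (0, 14)→(0, 12): d=(0,-2) inclusive
    (0,6)@(1, 13): e=[8,10,2] → █
    (1,6)@(3, 13): e=[4,10,6] → █
    (2,6)@(5, 13): e=[0,10,10] → █  [on edge]
    (3,6)@(7, 13): e=[-4,10,14] → ·
    (0,7)@(1, 15): e=[28,-10,2] → ·
    (1,7)@(3, 15): e=[24,-10,6] → ·
    (2,7)@(5, 15): e=[20,-10,10] → ·
  covered (3 px):
    · · · · · ·
    · · · · · ·
    · · · · · ·
    · · · · · ·
    · · · · · ·
    · · · · · ·
    █ █ █ · · ·
    · · · · · ·
    · · · · · ·
T1:
  2·area = 60
  edge (6, 8)→(10, 18): d=(4,10) inclusive
  edge (10, 18)→(0, 8): d=(-10,-10) inclusive
  edge (0, 8)→(6, 8): d=(6,0) inclusive
    (0,4)@(1, 9): e=[54,0,6] → █  [on edge]
    (1,4)@(3, 9): e=[34,20,6] → █
    (2,4)@(5, 9): e=[14,40,6] → █
    (3,4)@(7, 9): e=[-6,60,6] → ·
    (0,5)@(1, 11): e=[62,-20,18] → ·
    (1,5)@(3, 11): e=[42,0,18] → █  [on edge]
    (3,5)@(7, 11): e=[2,40,18] → █
    (4,5)@(9, 11): e=[-18,60,18] → ·
    (1,6)@(3, 13): e=[50,-20,30] → ·
    (2,6)@(5, 13): e=[30,0,30] → █  [on edge]
    (4,6)@(9, 13): e=[-10,40,30] → ·
    (2,7)@(5, 15): e=[38,-20,42] → ·
    (3,7)@(7, 15): e=[18,0,42] → █  [on edge]
    (4,8)@(9, 17): e=[6,0,54] → █  [on edge]
  covered (10 px):
    · · · · · ·
    · · · · · ·
    · · · · · ·
    · · · · · ·
    █ █ █ · · ·
    · █ █ █ · ·
    · · █ █ · ·
    · · · █ · ·
    · · · · █ ·

Result: "outside"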